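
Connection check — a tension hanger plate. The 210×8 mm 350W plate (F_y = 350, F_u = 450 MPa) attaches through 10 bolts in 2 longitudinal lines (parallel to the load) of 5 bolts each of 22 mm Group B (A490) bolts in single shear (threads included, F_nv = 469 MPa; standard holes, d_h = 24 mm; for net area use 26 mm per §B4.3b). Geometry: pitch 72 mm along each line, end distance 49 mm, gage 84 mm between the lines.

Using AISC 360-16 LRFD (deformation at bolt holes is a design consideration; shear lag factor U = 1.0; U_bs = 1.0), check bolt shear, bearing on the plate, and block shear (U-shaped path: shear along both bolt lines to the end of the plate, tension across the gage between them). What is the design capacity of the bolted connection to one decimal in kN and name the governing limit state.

Bolt shear: A_b = π(22)²/4 = 380.13 mm². φR_n = 0.75 × 469 × 380.13 × 10 × 1 = 1337.1 kN.
Bearing (8 mm plate, F_u = 450 MPa): end bolts L_c = 49 − 24/2 = 37, R_n = min(1.2×37×8×450, 2.4×22×8×450) = 159.84 kN/bolt; interior L_c = 72 − 24 = 48, R_n = 190.08 kN/bolt. φR_n = 0.75 × (2×159.84 + 8×190.08) = 1380.2 kN.
Block shear: shear path 2×[49+4×72] = 2×337 mm, A_gv = 5392, A_nv = 2×(337 − 4.5×26)×8 = 3520 mm²; tension across gage: (84 − 1×26)×8 = 464 mm². R_n = min(0.6×450×3520, 0.6×350×5392) + 1.0×450×464 = min(950.4, 1132.3) + 208.8 = 1159.2 kN. φR_n = 0.75 × 1159.2 = 869.4 kN.
Governing: min(1337.1, 1380.2, 869.4) = 869.4 kN → block shear.

869.4 kN (block shear governs)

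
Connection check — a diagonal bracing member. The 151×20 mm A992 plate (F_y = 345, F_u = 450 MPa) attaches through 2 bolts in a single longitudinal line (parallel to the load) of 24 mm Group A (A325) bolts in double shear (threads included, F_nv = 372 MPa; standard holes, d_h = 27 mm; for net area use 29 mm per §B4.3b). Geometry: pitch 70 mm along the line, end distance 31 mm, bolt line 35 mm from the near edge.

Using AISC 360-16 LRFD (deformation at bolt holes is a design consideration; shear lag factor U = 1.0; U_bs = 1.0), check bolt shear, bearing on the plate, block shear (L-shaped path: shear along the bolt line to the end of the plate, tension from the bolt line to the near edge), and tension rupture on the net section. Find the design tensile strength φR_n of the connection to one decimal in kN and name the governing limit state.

371.3 kN (block shear governs)

Bolt shear: A_b = π(24)²/4 = 452.39 mm². φR_n = 0.75 × 372 × 452.39 × 2 × 2 = 504.9 kN.
Bearing (20 mm plate, F_u = 450 MPa): end bolts L_c = 31 − 27/2 = 17.5, R_n = min(1.2×17.5×20×450, 2.4×24×20×450) = 189 kN/bolt; interior L_c = 70 − 27 = 43, R_n = 464.4 kN/bolt. φR_n = 0.75 × (1×189 + 1×464.4) = 490.1 kN.
Block shear: shear path 1×[31+1×70] = 1×101 mm, A_gv = 2020, A_nv = 1×(101 − 1.5×29)×20 = 1150 mm²; tension to near edge: (35 − 0.5×29)×20 = 410 mm². R_n = min(0.6×450×1150, 0.6×345×2020) + 1.0×450×410 = min(310.5, 418.14) + 184.5 = 495 kN. φR_n = 0.75 × 495 = 371.3 kN.
Tension rupture (net): A_n = (151 − 1×29)×20 = 2440 mm² (U = 1.0, A_e = A_n). φR_n = 0.75 × 450 × 2440 = 823.5 kN.
Governing: min(504.9, 490.1, 371.3, 823.5) = 371.3 kN → block shear.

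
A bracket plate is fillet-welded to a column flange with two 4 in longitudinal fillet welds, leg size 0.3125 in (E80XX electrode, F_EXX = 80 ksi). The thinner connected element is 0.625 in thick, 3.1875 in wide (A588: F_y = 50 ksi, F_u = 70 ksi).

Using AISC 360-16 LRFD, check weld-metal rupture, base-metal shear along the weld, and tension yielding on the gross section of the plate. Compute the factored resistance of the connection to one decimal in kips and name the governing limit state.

Weld metal: throat = 0.707×0.3125 = 0.22094 in, L = 2×4 = 8 in. φR_n = 0.75 × 0.6 × 80 × 0.22094 × 8 = 63.6 kips.
Base metal shear (0.625 in plate): yield φR_n = 1.0×0.6×50×0.625×8 = 150.0 kips; rupture φR_n = 0.75×0.6×70×0.625×8 = 157.5 kips; take 150.0 kips (yield).
Tension yield (gross): A_g = 3.1875×0.625 = 1.9922 in². φR_n = 0.90 × 50 × 1.9922 = 89.6 kips.
Governing: min(63.6, 150.0, 89.6) = 63.6 kips → weld metal.

63.6 kips (weld metal governs)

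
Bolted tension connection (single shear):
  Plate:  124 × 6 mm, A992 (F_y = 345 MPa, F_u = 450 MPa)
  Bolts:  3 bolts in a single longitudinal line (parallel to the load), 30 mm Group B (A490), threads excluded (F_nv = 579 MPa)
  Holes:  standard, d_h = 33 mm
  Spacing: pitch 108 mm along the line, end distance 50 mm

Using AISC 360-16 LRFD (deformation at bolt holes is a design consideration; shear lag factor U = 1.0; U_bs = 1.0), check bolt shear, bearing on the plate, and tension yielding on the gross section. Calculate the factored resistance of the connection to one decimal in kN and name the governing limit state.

Bolt shear: A_b = π(30)²/4 = 706.86 mm². φR_n = 0.75 × 579 × 706.86 × 3 × 1 = 920.9 kN.
Bearing (6 mm plate, F_u = 450 MPa): end bolts L_c = 50 − 33/2 = 33.5, R_n = min(1.2×33.5×6×450, 2.4×30×6×450) = 108.54 kN/bolt; interior L_c = 108 − 33 = 75, R_n = 194.4 kN/bolt. φR_n = 0.75 × (1×108.54 + 2×194.4) = 373.0 kN.
Tension yield (gross): A_g = 124×6 = 744 mm². φR_n = 0.90 × 345 × 744 = 231.0 kN.
Governing: min(920.9, 373.0, 231.0) = 231.0 kN → gross-section yield.

231.0 kN (gross-section yield governs)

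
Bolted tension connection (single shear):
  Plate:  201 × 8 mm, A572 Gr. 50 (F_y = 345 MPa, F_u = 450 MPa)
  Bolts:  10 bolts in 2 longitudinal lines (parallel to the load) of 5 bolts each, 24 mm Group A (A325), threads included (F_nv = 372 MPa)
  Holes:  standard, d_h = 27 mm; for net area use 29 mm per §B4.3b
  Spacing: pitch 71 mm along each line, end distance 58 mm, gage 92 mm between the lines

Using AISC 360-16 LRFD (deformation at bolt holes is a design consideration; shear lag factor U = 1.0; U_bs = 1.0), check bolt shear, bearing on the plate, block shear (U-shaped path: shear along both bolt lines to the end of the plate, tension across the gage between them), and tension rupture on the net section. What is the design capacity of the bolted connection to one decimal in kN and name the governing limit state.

386.1 kN (net-section rupture governs)

Bolt shear: A_b = π(24)²/4 = 452.39 mm². φR_n = 0.75 × 372 × 452.39 × 10 × 1 = 1262.2 kN.
Bearing (8 mm plate, F_u = 450 MPa): end bolts L_c = 58 − 27/2 = 44.5, R_n = min(1.2×44.5×8×450, 2.4×24×8×450) = 192.24 kN/bolt; interior L_c = 71 − 27 = 44, R_n = 190.08 kN/bolt. φR_n = 0.75 × (2×192.24 + 8×190.08) = 1428.8 kN.
Block shear: shear path 2×[58+4×71] = 2×342 mm, A_gv = 5472, A_nv = 2×(342 − 4.5×29)×8 = 3384 mm²; tension across gage: (92 − 1×29)×8 = 504 mm². R_n = min(0.6×450×3384, 0.6×345×5472) + 1.0×450×504 = min(913.68, 1132.7) + 226.8 = 1140.5 kN. φR_n = 0.75 × 1140.5 = 855.4 kN.
Tension rupture (net): A_n = (201 − 2×29)×8 = 1144 mm² (U = 1.0, A_e = A_n). φR_n = 0.75 × 450 × 1144 = 386.1 kN.
Governing: min(1262.2, 1428.8, 855.4, 386.1) = 386.1 kN → net-section rupture.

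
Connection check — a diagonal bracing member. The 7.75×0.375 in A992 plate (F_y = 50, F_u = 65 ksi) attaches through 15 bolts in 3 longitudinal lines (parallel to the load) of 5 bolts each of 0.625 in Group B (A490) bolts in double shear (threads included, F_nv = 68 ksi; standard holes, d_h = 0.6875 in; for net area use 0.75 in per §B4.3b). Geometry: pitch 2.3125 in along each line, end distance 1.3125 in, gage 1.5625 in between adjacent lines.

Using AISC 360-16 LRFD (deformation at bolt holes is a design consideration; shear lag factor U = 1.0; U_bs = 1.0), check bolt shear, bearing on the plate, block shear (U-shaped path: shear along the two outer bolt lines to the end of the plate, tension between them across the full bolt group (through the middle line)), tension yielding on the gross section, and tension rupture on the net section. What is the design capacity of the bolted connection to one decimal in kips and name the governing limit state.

Bolt shear: A_b = π(0.625)²/4 = 0.3068 in². φR_n = 0.75 × 68 × 0.3068 × 15 × 2 = 469.4 kips.
Bearing (0.375 in plate, F_u = 65 ksi): end bolts L_c = 1.3125 − 0.6875/2 = 0.96875, R_n = min(1.2×0.96875×0.375×65, 2.4×0.625×0.375×65) = 28.336 kips/bolt; interior L_c = 2.3125 − 0.6875 = 1.625, R_n = 36.563 kips/bolt. φR_n = 0.75 × (3×28.336 + 12×36.563) = 392.8 kips.
Block shear: shear path 2×[1.3125+4×2.3125] = 2×10.5625 in, A_gv = 7.9219, A_nv = 2×(10.5625 − 4.5×0.75)×0.375 = 5.3906 in²; tension across gage: (3.125 − 2×0.75)×0.375 = 0.60938 in². R_n = min(0.6×65×5.3906, 0.6×50×7.9219) + 1.0×65×0.60938 = min(210.23, 237.66) + 39.61 = 249.84 kips. φR_n = 0.75 × 249.84 = 187.4 kips.
Tension yield (gross): A_g = 7.75×0.375 = 2.9063 in². φR_n = 0.90 × 50 × 2.9063 = 130.8 kips.
Tension rupture (net): A_n = (7.75 − 3×0.75)×0.375 = 2.0625 in² (U = 1.0, A_e = A_n). φR_n = 0.75 × 65 × 2.0625 = 100.5 kips.
Governing: min(469.4, 392.8, 187.4, 130.8, 100.5) = 100.5 kips → net-section rupture.

100.5 kips (net-section rupture governs)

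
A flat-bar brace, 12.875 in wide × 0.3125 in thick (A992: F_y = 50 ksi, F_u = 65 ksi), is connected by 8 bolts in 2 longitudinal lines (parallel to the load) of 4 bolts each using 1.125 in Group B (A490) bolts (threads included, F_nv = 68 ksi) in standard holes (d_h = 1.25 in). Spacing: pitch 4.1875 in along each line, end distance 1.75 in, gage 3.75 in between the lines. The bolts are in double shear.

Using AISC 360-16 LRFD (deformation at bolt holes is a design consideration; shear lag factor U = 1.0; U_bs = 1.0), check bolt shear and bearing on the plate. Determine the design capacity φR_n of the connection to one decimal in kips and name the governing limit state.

287.9 kips (bearing governs)

Bolt shear: A_b = π(1.125)²/4 = 0.99402 in². φR_n = 0.75 × 68 × 0.99402 × 8 × 2 = 811.1 kips.
Bearing (0.3125 in plate, F_u = 65 ksi): end bolts L_c = 1.75 − 1.25/2 = 1.125, R_n = min(1.2×1.125×0.3125×65, 2.4×1.125×0.3125×65) = 27.422 kips/bolt; interior L_c = 4.1875 − 1.25 = 2.9375, R_n = 54.844 kips/bolt. φR_n = 0.75 × (2×27.422 + 6×54.844) = 287.9 kips.
Governing: min(811.1, 287.9) = 287.9 kips → bearing.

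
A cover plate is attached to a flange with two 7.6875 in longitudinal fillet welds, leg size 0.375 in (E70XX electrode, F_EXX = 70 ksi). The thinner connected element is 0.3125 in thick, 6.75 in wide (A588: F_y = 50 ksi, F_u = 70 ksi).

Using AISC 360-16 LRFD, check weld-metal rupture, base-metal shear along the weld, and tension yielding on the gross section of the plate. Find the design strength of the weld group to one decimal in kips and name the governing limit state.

Weld metal: throat = 0.707×0.375 = 0.26513 in, L = 2×7.6875 = 15.375 in. φR_n = 0.75 × 0.6 × 70 × 0.26513 × 15.375 = 128.4 kips.
Base metal shear (0.3125 in plate): yield φR_n = 1.0×0.6×50×0.3125×15.375 = 144.1 kips; rupture φR_n = 0.75×0.6×70×0.3125×15.375 = 151.3 kips; take 144.1 kips (yield).
Tension yield (gross): A_g = 6.75×0.3125 = 2.1094 in². φR_n = 0.90 × 50 × 2.1094 = 94.9 kips.
Governing: min(128.4, 144.1, 94.9) = 94.9 kips → gross-section yield.

94.9 kips (gross-section yield governs)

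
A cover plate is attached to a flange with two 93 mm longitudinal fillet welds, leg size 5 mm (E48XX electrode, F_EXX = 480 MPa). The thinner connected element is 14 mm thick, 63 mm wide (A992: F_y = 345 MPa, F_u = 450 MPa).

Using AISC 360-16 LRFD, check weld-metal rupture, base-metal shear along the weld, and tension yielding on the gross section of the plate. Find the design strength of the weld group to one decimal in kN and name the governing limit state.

Weld metal: throat = 0.707×5 = 3.535 mm, L = 2×93 = 186 mm. φR_n = 0.75 × 0.6 × 480 × 3.535 × 186 = 142.0 kN.
Base metal shear (14 mm plate): yield φR_n = 1.0×0.6×345×14×186 = 539.0 kN; rupture φR_n = 0.75×0.6×450×14×186 = 527.3 kN; take 527.3 kN (rupture).
Tension yield (gross): A_g = 63×14 = 882 mm². φR_n = 0.90 × 345 × 882 = 273.9 kN.
Governing: min(142.0, 527.3, 273.9) = 142.0 kN → weld metal.

142.0 kN (weld metal governs)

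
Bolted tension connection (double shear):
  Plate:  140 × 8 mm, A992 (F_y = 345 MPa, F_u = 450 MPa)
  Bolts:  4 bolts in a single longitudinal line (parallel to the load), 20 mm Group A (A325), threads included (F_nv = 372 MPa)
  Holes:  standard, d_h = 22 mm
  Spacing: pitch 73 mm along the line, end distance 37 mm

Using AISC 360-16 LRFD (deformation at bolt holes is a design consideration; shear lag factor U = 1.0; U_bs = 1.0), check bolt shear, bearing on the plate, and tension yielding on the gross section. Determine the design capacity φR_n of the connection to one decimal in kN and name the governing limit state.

347.8 kN (gross-section yield governs)

Bolt shear: A_b = π(20)²/4 = 314.16 mm². φR_n = 0.75 × 372 × 314.16 × 4 × 2 = 701.2 kN.
Bearing (8 mm plate, F_u = 450 MPa): end bolts L_c = 37 − 22/2 = 26, R_n = min(1.2×26×8×450, 2.4×20×8×450) = 112.32 kN/bolt; interior L_c = 73 − 22 = 51, R_n = 172.8 kN/bolt. φR_n = 0.75 × (1×112.32 + 3×172.8) = 473.0 kN.
Tension yield (gross): A_g = 140×8 = 1120 mm². φR_n = 0.90 × 345 × 1120 = 347.8 kN.
Governing: min(701.2, 473.0, 347.8) = 347.8 kN → gross-section yield.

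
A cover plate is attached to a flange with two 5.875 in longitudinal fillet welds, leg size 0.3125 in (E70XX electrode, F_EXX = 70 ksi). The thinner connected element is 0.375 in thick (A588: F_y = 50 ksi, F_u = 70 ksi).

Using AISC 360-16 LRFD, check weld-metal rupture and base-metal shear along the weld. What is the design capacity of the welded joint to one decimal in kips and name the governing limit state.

Weld metal: throat = 0.707×0.3125 = 0.22094 in, L = 2×5.875 = 11.75 in. φR_n = 0.75 × 0.6 × 70 × 0.22094 × 11.75 = 81.8 kips.
Base metal shear (0.375 in plate): yield φR_n = 1.0×0.6×50×0.375×11.75 = 132.2 kips; rupture φR_n = 0.75×0.6×70×0.375×11.75 = 138.8 kips; take 132.2 kips (yield).
Governing: min(81.8, 132.2) = 81.8 kips → weld metal.

81.8 kips (weld metal governs)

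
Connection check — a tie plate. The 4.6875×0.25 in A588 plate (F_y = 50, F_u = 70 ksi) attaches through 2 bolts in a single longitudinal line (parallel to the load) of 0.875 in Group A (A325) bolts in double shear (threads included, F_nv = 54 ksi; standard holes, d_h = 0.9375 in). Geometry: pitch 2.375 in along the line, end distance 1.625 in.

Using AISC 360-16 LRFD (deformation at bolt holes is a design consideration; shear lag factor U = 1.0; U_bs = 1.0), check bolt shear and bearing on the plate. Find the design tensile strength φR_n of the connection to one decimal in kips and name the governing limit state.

Bolt shear: A_b = π(0.875)²/4 = 0.60132 in². φR_n = 0.75 × 54 × 0.60132 × 2 × 2 = 97.4 kips.
Bearing (0.25 in plate, F_u = 70 ksi): end bolts L_c = 1.625 − 0.9375/2 = 1.15625, R_n = min(1.2×1.15625×0.25×70, 2.4×0.875×0.25×70) = 24.281 kips/bolt; interior L_c = 2.375 − 0.9375 = 1.4375, R_n = 30.188 kips/bolt. φR_n = 0.75 × (1×24.281 + 1×30.188) = 40.9 kips.
Governing: min(97.4, 40.9) = 40.9 kips → bearing.

40.9 kips (bearing governs)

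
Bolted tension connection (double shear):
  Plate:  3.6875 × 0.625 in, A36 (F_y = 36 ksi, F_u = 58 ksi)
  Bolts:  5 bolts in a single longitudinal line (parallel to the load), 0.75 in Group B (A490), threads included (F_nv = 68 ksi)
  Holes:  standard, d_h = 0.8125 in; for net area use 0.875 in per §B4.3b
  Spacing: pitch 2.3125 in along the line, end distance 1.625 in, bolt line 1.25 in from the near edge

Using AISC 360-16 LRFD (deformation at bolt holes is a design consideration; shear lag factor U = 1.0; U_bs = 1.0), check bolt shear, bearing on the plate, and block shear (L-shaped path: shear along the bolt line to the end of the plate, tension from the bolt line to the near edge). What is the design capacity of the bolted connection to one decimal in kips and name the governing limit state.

Bolt shear: A_b = π(0.75)²/4 = 0.44179 in². φR_n = 0.75 × 68 × 0.44179 × 5 × 2 = 225.3 kips.
Bearing (0.625 in plate, F_u = 58 ksi): end bolts L_c = 1.625 − 0.8125/2 = 1.21875, R_n = min(1.2×1.21875×0.625×58, 2.4×0.75×0.625×58) = 53.016 kips/bolt; interior L_c = 2.3125 − 0.8125 = 1.5, R_n = 65.25 kips/bolt. φR_n = 0.75 × (1×53.016 + 4×65.25) = 235.5 kips.
Block shear: shear path 1×[1.625+4×2.3125] = 1×10.875 in, A_gv = 6.7969, A_nv = 1×(10.875 − 4.5×0.875)×0.625 = 4.3359 in²; tension to near edge: (1.25 − 0.5×0.875)×0.625 = 0.50781 in². R_n = min(0.6×58×4.3359, 0.6×36×6.7969) + 1.0×58×0.50781 = min(150.89, 146.81) + 29.453 = 176.26 kips. φR_n = 0.75 × 176.26 = 132.2 kips.
Governing: min(225.3, 235.5, 132.2) = 132.2 kips → block shear.

132.2 kips (block shear governs)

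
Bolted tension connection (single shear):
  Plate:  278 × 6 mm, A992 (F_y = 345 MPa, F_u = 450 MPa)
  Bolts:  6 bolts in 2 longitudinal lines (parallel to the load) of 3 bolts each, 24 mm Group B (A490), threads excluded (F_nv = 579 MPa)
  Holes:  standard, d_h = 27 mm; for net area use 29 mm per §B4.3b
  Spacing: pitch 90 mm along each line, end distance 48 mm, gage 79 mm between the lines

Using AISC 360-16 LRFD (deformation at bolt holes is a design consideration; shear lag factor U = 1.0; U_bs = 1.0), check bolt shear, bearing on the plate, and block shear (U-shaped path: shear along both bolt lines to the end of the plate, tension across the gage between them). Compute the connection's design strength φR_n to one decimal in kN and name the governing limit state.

Bolt shear: A_b = π(24)²/4 = 452.39 mm². φR_n = 0.75 × 579 × 452.39 × 6 × 1 = 1178.7 kN.
Bearing (6 mm plate, F_u = 450 MPa): end bolts L_c = 48 − 27/2 = 34.5, R_n = min(1.2×34.5×6×450, 2.4×24×6×450) = 111.78 kN/bolt; interior L_c = 90 − 27 = 63, R_n = 155.52 kN/bolt. φR_n = 0.75 × (2×111.78 + 4×155.52) = 634.2 kN.
Block shear: shear path 2×[48+2×90] = 2×228 mm, A_gv = 2736, A_nv = 2×(228 − 2.5×29)×6 = 1866 mm²; tension across gage: (79 − 1×29)×6 = 300 mm². R_n = min(0.6×450×1866, 0.6×345×2736) + 1.0×450×300 = min(503.82, 566.35) + 135 = 638.82 kN. φR_n = 0.75 × 638.82 = 479.1 kN.
Governing: min(1178.7, 634.2, 479.1) = 479.1 kN → block shear.

479.1 kN (block shear governs)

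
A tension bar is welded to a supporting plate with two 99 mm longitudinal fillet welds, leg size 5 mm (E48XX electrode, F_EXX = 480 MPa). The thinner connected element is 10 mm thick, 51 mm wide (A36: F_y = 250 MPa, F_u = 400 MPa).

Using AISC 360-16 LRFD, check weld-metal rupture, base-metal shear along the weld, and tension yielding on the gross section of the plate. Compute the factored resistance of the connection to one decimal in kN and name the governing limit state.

114.8 kN (gross-section yield governs)

Weld metal: throat = 0.707×5 = 3.535 mm, L = 2×99 = 198 mm. φR_n = 0.75 × 0.6 × 480 × 3.535 × 198 = 151.2 kN.
Base metal shear (10 mm plate): yield φR_n = 1.0×0.6×250×10×198 = 297.0 kN; rupture φR_n = 0.75×0.6×400×10×198 = 356.4 kN; take 297.0 kN (yield).
Tension yield (gross): A_g = 51×10 = 510 mm². φR_n = 0.90 × 250 × 510 = 114.8 kN.
Governing: min(151.2, 297.0, 114.8) = 114.8 kN → gross-section yield.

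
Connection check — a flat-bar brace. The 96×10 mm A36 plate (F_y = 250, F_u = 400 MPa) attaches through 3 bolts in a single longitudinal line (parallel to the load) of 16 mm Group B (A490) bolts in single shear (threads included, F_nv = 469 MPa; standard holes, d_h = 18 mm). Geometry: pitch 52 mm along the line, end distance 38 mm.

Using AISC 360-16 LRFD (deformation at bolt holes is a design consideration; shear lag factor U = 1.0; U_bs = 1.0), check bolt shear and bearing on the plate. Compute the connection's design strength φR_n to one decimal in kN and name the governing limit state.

212.2 kN (bolt shear governs)

Bolt shear: A_b = π(16)²/4 = 201.06 mm². φR_n = 0.75 × 469 × 201.06 × 3 × 1 = 212.2 kN.
Bearing (10 mm plate, F_u = 400 MPa): end bolts L_c = 38 − 18/2 = 29, R_n = min(1.2×29×10×400, 2.4×16×10×400) = 139.2 kN/bolt; interior L_c = 52 − 18 = 34, R_n = 153.6 kN/bolt. φR_n = 0.75 × (1×139.2 + 2×153.6) = 334.8 kN.
Governing: min(212.2, 334.8) = 212.2 kN → bolt shear.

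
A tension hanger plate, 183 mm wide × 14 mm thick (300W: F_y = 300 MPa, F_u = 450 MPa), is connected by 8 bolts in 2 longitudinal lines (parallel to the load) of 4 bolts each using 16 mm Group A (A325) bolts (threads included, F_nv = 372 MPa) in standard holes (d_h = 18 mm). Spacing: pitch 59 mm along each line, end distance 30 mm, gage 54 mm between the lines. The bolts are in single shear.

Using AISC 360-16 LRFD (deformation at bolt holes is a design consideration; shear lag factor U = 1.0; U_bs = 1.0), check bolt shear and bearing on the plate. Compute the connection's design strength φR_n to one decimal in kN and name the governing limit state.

Bolt shear: A_b = π(16)²/4 = 201.06 mm². φR_n = 0.75 × 372 × 201.06 × 8 × 1 = 448.8 kN.
Bearing (14 mm plate, F_u = 450 MPa): end bolts L_c = 30 − 18/2 = 21, R_n = min(1.2×21×14×450, 2.4×16×14×450) = 158.76 kN/bolt; interior L_c = 59 − 18 = 41, R_n = 241.92 kN/bolt. φR_n = 0.75 × (2×158.76 + 6×241.92) = 1326.8 kN.
Governing: min(448.8, 1326.8) = 448.8 kN → bolt shear.

448.8 kN (bolt shear governs)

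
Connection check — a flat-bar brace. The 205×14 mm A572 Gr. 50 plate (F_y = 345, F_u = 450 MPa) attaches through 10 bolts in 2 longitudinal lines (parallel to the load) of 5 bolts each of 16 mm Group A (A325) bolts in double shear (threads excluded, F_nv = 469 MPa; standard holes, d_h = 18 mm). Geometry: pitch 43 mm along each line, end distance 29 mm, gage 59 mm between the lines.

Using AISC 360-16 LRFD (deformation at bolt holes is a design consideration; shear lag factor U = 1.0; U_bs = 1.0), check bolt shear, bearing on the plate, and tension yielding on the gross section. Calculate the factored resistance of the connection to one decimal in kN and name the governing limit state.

Bolt shear: A_b = π(16)²/4 = 201.06 mm². φR_n = 0.75 × 469 × 201.06 × 10 × 2 = 1414.5 kN.
Bearing (14 mm plate, F_u = 450 MPa): end bolts L_c = 29 − 18/2 = 20, R_n = min(1.2×20×14×450, 2.4×16×14×450) = 151.2 kN/bolt; interior L_c = 43 − 18 = 25, R_n = 189 kN/bolt. φR_n = 0.75 × (2×151.2 + 8×189) = 1360.8 kN.
Tension yield (gross): A_g = 205×14 = 2870 mm². φR_n = 0.90 × 345 × 2870 = 891.1 kN.
Governing: min(1414.5, 1360.8, 891.1) = 891.1 kN → gross-section yield.

891.1 kN (gross-section yield governs)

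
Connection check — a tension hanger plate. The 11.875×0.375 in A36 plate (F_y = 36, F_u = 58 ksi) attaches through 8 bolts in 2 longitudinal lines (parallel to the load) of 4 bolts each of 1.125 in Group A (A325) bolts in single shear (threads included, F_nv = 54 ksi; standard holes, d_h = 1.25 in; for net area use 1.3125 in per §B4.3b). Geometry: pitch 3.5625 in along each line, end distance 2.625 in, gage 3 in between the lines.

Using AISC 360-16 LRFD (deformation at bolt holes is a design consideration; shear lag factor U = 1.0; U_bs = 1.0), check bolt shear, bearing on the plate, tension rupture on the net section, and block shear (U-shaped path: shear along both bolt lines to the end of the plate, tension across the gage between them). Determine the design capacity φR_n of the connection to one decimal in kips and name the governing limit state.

150.9 kips (net-section rupture governs)

Bolt shear: A_b = π(1.125)²/4 = 0.99402 in². φR_n = 0.75 × 54 × 0.99402 × 8 × 1 = 322.1 kips.
Bearing (0.375 in plate, F_u = 58 ksi): end bolts L_c = 2.625 − 1.25/2 = 2, R_n = min(1.2×2×0.375×58, 2.4×1.125×0.375×58) = 52.2 kips/bolt; interior L_c = 3.5625 − 1.25 = 2.3125, R_n = 58.725 kips/bolt. φR_n = 0.75 × (2×52.2 + 6×58.725) = 342.6 kips.
Tension rupture (net): A_n = (11.875 − 2×1.3125)×0.375 = 3.4688 in² (U = 1.0, A_e = A_n). φR_n = 0.75 × 58 × 3.4688 = 150.9 kips.
Block shear: shear path 2×[2.625+3×3.5625] = 2×13.3125 in, A_gv = 9.9844, A_nv = 2×(13.3125 − 3.5×1.3125)×0.375 = 6.5391 in²; tension across gage: (3 − 1×1.3125)×0.375 = 0.63281 in². R_n = min(0.6×58×6.5391, 0.6×36×9.9844) + 1.0×58×0.63281 = min(227.56, 215.66) + 36.703 = 252.36 kips. φR_n = 0.75 × 252.36 = 189.3 kips.
Governing: min(322.1, 342.6, 150.9, 189.3) = 150.9 kips → net-section rupture.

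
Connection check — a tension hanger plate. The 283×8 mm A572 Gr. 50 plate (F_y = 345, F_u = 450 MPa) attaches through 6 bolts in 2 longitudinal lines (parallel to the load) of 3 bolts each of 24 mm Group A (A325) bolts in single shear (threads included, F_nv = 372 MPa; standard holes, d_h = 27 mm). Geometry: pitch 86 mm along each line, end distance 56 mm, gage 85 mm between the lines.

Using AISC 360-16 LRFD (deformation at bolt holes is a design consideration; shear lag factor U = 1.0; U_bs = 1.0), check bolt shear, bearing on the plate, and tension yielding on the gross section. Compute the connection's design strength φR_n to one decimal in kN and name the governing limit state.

703.0 kN (gross-section yield governs)

Bolt shear: A_b = π(24)²/4 = 452.39 mm². φR_n = 0.75 × 372 × 452.39 × 6 × 1 = 757.3 kN.
Bearing (8 mm plate, F_u = 450 MPa): end bolts L_c = 56 − 27/2 = 42.5, R_n = min(1.2×42.5×8×450, 2.4×24×8×450) = 183.6 kN/bolt; interior L_c = 86 − 27 = 59, R_n = 207.36 kN/bolt. φR_n = 0.75 × (2×183.6 + 4×207.36) = 897.5 kN.
Tension yield (gross): A_g = 283×8 = 2264 mm². φR_n = 0.90 × 345 × 2264 = 703.0 kN.
Governing: min(757.3, 897.5, 703.0) = 703.0 kN → gross-section yield.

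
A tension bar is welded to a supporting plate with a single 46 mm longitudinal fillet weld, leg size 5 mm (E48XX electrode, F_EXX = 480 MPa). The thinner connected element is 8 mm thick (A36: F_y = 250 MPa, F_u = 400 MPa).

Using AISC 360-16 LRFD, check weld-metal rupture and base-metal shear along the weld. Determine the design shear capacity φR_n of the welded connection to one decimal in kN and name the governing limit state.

Weld metal: throat = 0.707×5 = 3.535 mm, L = 46 mm. φR_n = 0.75 × 0.6 × 480 × 3.535 × 46 = 35.1 kN.
Base metal shear (8 mm plate): yield φR_n = 1.0×0.6×250×8×46 = 55.2 kN; rupture φR_n = 0.75×0.6×400×8×46 = 66.2 kN; take 55.2 kN (yield).
Governing: min(35.1, 55.2) = 35.1 kN → weld metal.

35.1 kN (weld metal governs)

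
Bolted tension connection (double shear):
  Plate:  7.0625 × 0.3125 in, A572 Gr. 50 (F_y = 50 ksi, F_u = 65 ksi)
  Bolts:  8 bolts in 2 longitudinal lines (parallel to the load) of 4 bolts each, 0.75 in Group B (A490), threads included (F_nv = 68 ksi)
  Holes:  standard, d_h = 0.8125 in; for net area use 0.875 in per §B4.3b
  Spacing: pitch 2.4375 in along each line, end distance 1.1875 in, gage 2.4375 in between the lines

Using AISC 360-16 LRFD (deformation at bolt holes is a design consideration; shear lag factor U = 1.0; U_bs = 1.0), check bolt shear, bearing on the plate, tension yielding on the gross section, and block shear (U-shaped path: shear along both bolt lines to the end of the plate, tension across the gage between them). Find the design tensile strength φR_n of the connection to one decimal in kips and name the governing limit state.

99.3 kips (gross-section yield governs)

Bolt shear: A_b = π(0.75)²/4 = 0.44179 in². φR_n = 0.75 × 68 × 0.44179 × 8 × 2 = 360.5 kips.
Bearing (0.3125 in plate, F_u = 65 ksi): end bolts L_c = 1.1875 − 0.8125/2 = 0.78125, R_n = min(1.2×0.78125×0.3125×65, 2.4×0.75×0.3125×65) = 19.043 kips/bolt; interior L_c = 2.4375 − 0.8125 = 1.625, R_n = 36.563 kips/bolt. φR_n = 0.75 × (2×19.043 + 6×36.563) = 193.1 kips.
Tension yield (gross): A_g = 7.0625×0.3125 = 2.207 in². φR_n = 0.90 × 50 × 2.207 = 99.3 kips.
Block shear: shear path 2×[1.1875+3×2.4375] = 2×8.5 in, A_gv = 5.3125, A_nv = 2×(8.5 − 3.5×0.875)×0.3125 = 3.3984 in²; tension across gage: (2.4375 − 1×0.875)×0.3125 = 0.48828 in². R_n = min(0.6×65×3.3984, 0.6×50×5.3125) + 1.0×65×0.48828 = min(132.54, 159.38) + 31.738 = 164.28 kips. φR_n = 0.75 × 164.28 = 123.2 kips.
Governing: min(360.5, 193.1, 99.3, 123.2) = 99.3 kips → gross-section yield.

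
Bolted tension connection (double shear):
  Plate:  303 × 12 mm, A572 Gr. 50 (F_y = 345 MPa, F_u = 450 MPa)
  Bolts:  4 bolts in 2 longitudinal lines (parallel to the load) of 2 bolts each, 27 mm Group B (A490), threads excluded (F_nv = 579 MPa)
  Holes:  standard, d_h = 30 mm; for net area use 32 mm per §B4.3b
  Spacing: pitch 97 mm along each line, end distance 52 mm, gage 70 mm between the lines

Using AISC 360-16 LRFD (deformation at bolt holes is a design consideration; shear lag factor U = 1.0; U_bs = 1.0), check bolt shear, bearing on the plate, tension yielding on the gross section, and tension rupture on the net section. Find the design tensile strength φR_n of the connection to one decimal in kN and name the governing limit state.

Bolt shear: A_b = π(27)²/4 = 572.56 mm². φR_n = 0.75 × 579 × 572.56 × 4 × 2 = 1989.1 kN.
Bearing (12 mm plate, F_u = 450 MPa): end bolts L_c = 52 − 30/2 = 37, R_n = min(1.2×37×12×450, 2.4×27×12×450) = 239.76 kN/bolt; interior L_c = 97 − 30 = 67, R_n = 349.92 kN/bolt. φR_n = 0.75 × (2×239.76 + 2×349.92) = 884.5 kN.
Tension yield (gross): A_g = 303×12 = 3636 mm². φR_n = 0.90 × 345 × 3636 = 1129.0 kN.
Tension rupture (net): A_n = (303 − 2×32)×12 = 2868 mm² (U = 1.0, A_e = A_n). φR_n = 0.75 × 450 × 2868 = 968.0 kN.
Governing: min(1989.1, 884.5, 1129.0, 968.0) = 884.5 kN → bearing.

884.5 kN (bearing governs)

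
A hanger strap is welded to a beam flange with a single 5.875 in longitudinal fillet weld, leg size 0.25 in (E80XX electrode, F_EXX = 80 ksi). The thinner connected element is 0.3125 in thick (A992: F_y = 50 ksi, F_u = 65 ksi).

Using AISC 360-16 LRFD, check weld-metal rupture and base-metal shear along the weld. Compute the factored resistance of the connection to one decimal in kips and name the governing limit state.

37.4 kips (weld metal governs)

Weld metal: throat = 0.707×0.25 = 0.17675 in, L = 5.875 in. φR_n = 0.75 × 0.6 × 80 × 0.17675 × 5.875 = 37.4 kips.
Base metal shear (0.3125 in plate): yield φR_n = 1.0×0.6×50×0.3125×5.875 = 55.1 kips; rupture φR_n = 0.75×0.6×65×0.3125×5.875 = 53.7 kips; take 53.7 kips (rupture).
Governing: min(37.4, 53.7) = 37.4 kips → weld metal.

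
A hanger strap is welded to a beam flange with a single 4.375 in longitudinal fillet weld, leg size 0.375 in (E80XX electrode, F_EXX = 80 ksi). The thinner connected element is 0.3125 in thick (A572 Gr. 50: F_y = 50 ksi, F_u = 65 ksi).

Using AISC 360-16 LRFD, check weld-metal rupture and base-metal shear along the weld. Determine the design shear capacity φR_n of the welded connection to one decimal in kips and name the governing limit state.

40.0 kips (base-metal shear governs)

Weld metal: throat = 0.707×0.375 = 0.26513 in, L = 4.375 in. φR_n = 0.75 × 0.6 × 80 × 0.26513 × 4.375 = 41.8 kips.
Base metal shear (0.3125 in plate): yield φR_n = 1.0×0.6×50×0.3125×4.375 = 41.0 kips; rupture φR_n = 0.75×0.6×65×0.3125×4.375 = 40.0 kips; take 40.0 kips (rupture).
Governing: min(41.8, 40.0) = 40.0 kips → base-metal shear.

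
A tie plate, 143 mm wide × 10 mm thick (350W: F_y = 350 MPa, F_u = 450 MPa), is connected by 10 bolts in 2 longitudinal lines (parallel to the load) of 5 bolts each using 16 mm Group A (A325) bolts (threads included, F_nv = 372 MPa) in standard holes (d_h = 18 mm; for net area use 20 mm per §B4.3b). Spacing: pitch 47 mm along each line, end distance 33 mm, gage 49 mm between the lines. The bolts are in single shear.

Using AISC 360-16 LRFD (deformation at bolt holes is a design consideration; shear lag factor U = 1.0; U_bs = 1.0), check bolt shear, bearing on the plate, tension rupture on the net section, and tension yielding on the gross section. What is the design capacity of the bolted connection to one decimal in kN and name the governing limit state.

347.6 kN (net-section rupture governs)

Bolt shear: A_b = π(16)²/4 = 201.06 mm². φR_n = 0.75 × 372 × 201.06 × 10 × 1 = 561.0 kN.
Bearing (10 mm plate, F_u = 450 MPa): end bolts L_c = 33 − 18/2 = 24, R_n = min(1.2×24×10×450, 2.4×16×10×450) = 129.6 kN/bolt; interior L_c = 47 − 18 = 29, R_n = 156.6 kN/bolt. φR_n = 0.75 × (2×129.6 + 8×156.6) = 1134.0 kN.
Tension rupture (net): A_n = (143 − 2×20)×10 = 1030 mm² (U = 1.0, A_e = A_n). φR_n = 0.75 × 450 × 1030 = 347.6 kN.
Tension yield (gross): A_g = 143×10 = 1430 mm². φR_n = 0.90 × 350 × 1430 = 450.5 kN.
Governing: min(561.0, 1134.0, 347.6, 450.5) = 347.6 kN → net-section rupture.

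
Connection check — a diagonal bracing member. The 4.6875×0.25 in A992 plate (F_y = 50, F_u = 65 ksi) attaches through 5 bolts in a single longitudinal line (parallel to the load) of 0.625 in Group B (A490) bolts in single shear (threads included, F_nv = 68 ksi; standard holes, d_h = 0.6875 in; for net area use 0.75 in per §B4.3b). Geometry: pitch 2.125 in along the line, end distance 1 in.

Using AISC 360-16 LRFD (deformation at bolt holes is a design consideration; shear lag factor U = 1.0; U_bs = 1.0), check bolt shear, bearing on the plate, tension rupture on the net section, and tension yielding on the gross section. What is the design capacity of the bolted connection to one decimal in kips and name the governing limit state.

48.0 kips (net-section rupture governs)

Bolt shear: A_b = π(0.625)²/4 = 0.3068 in². φR_n = 0.75 × 68 × 0.3068 × 5 × 1 = 78.2 kips.
Bearing (0.25 in plate, F_u = 65 ksi): end bolts L_c = 1 − 0.6875/2 = 0.65625, R_n = min(1.2×0.65625×0.25×65, 2.4×0.625×0.25×65) = 12.797 kips/bolt; interior L_c = 2.125 − 0.6875 = 1.4375, R_n = 24.375 kips/bolt. φR_n = 0.75 × (1×12.797 + 4×24.375) = 82.7 kips.
Tension rupture (net): A_n = (4.6875 − 1×0.75)×0.25 = 0.98438 in² (U = 1.0, A_e = A_n). φR_n = 0.75 × 65 × 0.98438 = 48.0 kips.
Tension yield (gross): A_g = 4.6875×0.25 = 1.1719 in². φR_n = 0.90 × 50 × 1.1719 = 52.7 kips.
Governing: min(78.2, 82.7, 48.0, 52.7) = 48.0 kips → net-section rupture.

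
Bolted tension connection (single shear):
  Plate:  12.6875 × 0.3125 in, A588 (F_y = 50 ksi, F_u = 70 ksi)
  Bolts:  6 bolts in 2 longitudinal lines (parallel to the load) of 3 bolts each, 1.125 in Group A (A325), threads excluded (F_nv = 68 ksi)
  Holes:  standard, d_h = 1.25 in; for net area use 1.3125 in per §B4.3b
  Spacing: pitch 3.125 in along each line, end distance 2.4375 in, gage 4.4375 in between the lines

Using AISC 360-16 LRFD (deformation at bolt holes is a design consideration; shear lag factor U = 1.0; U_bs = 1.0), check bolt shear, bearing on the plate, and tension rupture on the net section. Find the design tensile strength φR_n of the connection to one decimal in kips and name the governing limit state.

165.1 kips (net-section rupture governs)

Bolt shear: A_b = π(1.125)²/4 = 0.99402 in². φR_n = 0.75 × 68 × 0.99402 × 6 × 1 = 304.2 kips.
Bearing (0.3125 in plate, F_u = 70 ksi): end bolts L_c = 2.4375 − 1.25/2 = 1.8125, R_n = min(1.2×1.8125×0.3125×70, 2.4×1.125×0.3125×70) = 47.578 kips/bolt; interior L_c = 3.125 − 1.25 = 1.875, R_n = 49.219 kips/bolt. φR_n = 0.75 × (2×47.578 + 4×49.219) = 219.0 kips.
Tension rupture (net): A_n = (12.6875 − 2×1.3125)×0.3125 = 3.1445 in² (U = 1.0, A_e = A_n). φR_n = 0.75 × 70 × 3.1445 = 165.1 kips.
Governing: min(304.2, 219.0, 165.1) = 165.1 kips → net-section rupture.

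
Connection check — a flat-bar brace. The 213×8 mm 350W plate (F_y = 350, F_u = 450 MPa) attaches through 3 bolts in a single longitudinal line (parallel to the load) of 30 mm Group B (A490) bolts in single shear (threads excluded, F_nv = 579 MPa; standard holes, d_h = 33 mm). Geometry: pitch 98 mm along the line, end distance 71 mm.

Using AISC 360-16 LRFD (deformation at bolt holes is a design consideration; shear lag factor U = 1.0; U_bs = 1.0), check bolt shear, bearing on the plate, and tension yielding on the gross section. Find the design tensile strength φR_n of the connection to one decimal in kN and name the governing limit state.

536.8 kN (gross-section yield governs)

Bolt shear: A_b = π(30)²/4 = 706.86 mm². φR_n = 0.75 × 579 × 706.86 × 3 × 1 = 920.9 kN.
Bearing (8 mm plate, F_u = 450 MPa): end bolts L_c = 71 − 33/2 = 54.5, R_n = min(1.2×54.5×8×450, 2.4×30×8×450) = 235.44 kN/bolt; interior L_c = 98 − 33 = 65, R_n = 259.2 kN/bolt. φR_n = 0.75 × (1×235.44 + 2×259.2) = 565.4 kN.
Tension yield (gross): A_g = 213×8 = 1704 mm². φR_n = 0.90 × 350 × 1704 = 536.8 kN.
Governing: min(920.9, 565.4, 536.8) = 536.8 kN → gross-section yield.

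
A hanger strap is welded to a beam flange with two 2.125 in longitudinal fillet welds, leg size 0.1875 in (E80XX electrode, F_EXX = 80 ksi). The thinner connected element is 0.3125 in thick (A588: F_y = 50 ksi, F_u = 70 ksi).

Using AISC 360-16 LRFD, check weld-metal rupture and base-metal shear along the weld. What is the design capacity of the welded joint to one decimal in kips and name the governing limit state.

20.3 kips (weld metal governs)

Weld metal: throat = 0.707×0.1875 = 0.13256 in, L = 2×2.125 = 4.25 in. φR_n = 0.75 × 0.6 × 80 × 0.13256 × 4.25 = 20.3 kips.
Base metal shear (0.3125 in plate): yield φR_n = 1.0×0.6×50×0.3125×4.25 = 39.8 kips; rupture φR_n = 0.75×0.6×70×0.3125×4.25 = 41.8 kips; take 39.8 kips (yield).
Governing: min(20.3, 39.8) = 20.3 kips → weld metal.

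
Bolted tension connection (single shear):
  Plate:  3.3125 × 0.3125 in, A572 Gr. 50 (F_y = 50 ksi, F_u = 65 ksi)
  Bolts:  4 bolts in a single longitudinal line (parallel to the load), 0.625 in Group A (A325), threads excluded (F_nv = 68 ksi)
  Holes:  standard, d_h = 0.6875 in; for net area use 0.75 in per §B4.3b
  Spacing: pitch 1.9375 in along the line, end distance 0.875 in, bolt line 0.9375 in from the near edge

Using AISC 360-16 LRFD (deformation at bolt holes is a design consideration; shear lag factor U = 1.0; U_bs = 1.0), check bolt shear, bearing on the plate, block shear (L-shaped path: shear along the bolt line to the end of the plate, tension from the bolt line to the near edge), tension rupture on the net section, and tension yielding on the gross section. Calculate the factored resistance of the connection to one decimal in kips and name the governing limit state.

39.0 kips (net-section rupture governs)

Bolt shear: A_b = π(0.625)²/4 = 0.3068 in². φR_n = 0.75 × 68 × 0.3068 × 4 × 1 = 62.6 kips.
Bearing (0.3125 in plate, F_u = 65 ksi): end bolts L_c = 0.875 − 0.6875/2 = 0.53125, R_n = min(1.2×0.53125×0.3125×65, 2.4×0.625×0.3125×65) = 12.949 kips/bolt; interior L_c = 1.9375 − 0.6875 = 1.25, R_n = 30.469 kips/bolt. φR_n = 0.75 × (1×12.949 + 3×30.469) = 78.3 kips.
Block shear: shear path 1×[0.875+3×1.9375] = 1×6.6875 in, A_gv = 2.0898, A_nv = 1×(6.6875 − 3.5×0.75)×0.3125 = 1.2695 in²; tension to near edge: (0.9375 − 0.5×0.75)×0.3125 = 0.17578 in². R_n = min(0.6×65×1.2695, 0.6×50×2.0898) + 1.0×65×0.17578 = min(49.511, 62.694) + 11.426 = 60.937 kips. φR_n = 0.75 × 60.937 = 45.7 kips.
Tension rupture (net): A_n = (3.3125 − 1×0.75)×0.3125 = 0.80078 in² (U = 1.0, A_e = A_n). φR_n = 0.75 × 65 × 0.80078 = 39.0 kips.
Tension yield (gross): A_g = 3.3125×0.3125 = 1.0352 in². φR_n = 0.90 × 50 × 1.0352 = 46.6 kips.
Governing: min(62.6, 78.3, 45.7, 39.0, 46.6) = 39.0 kips → net-section rupture.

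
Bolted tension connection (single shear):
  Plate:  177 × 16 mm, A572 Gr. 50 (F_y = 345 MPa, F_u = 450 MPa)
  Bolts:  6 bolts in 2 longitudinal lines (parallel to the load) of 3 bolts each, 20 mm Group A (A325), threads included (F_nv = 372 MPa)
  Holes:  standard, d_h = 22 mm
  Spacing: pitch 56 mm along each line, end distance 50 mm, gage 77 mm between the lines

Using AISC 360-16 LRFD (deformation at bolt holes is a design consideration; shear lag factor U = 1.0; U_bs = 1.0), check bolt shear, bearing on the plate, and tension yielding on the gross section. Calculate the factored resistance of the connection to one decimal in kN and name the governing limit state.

Bolt shear: A_b = π(20)²/4 = 314.16 mm². φR_n = 0.75 × 372 × 314.16 × 6 × 1 = 525.9 kN.
Bearing (16 mm plate, F_u = 450 MPa): end bolts L_c = 50 − 22/2 = 39, R_n = min(1.2×39×16×450, 2.4×20×16×450) = 336.96 kN/bolt; interior L_c = 56 − 22 = 34, R_n = 293.76 kN/bolt. φR_n = 0.75 × (2×336.96 + 4×293.76) = 1386.7 kN.
Tension yield (gross): A_g = 177×16 = 2832 mm². φR_n = 0.90 × 345 × 2832 = 879.3 kN.
Governing: min(525.9, 1386.7, 879.3) = 525.9 kN → bolt shear.

525.9 kN (bolt shear governs)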